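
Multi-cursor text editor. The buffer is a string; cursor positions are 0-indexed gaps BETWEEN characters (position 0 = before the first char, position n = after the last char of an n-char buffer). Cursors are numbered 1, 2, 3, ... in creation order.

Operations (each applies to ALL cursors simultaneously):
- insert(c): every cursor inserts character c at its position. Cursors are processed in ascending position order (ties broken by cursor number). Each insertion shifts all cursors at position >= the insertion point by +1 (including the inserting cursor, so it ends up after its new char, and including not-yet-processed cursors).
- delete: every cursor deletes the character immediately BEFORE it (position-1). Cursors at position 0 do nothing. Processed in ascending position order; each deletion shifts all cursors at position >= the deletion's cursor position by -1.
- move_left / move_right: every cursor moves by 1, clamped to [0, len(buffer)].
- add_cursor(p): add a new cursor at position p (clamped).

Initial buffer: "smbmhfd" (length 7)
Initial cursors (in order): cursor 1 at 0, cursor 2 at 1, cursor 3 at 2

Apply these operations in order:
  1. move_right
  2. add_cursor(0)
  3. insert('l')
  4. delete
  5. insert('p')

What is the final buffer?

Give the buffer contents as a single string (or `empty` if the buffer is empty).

After op 1 (move_right): buffer="smbmhfd" (len 7), cursors c1@1 c2@2 c3@3, authorship .......
After op 2 (add_cursor(0)): buffer="smbmhfd" (len 7), cursors c4@0 c1@1 c2@2 c3@3, authorship .......
After op 3 (insert('l')): buffer="lslmlblmhfd" (len 11), cursors c4@1 c1@3 c2@5 c3@7, authorship 4.1.2.3....
After op 4 (delete): buffer="smbmhfd" (len 7), cursors c4@0 c1@1 c2@2 c3@3, authorship .......
After op 5 (insert('p')): buffer="pspmpbpmhfd" (len 11), cursors c4@1 c1@3 c2@5 c3@7, authorship 4.1.2.3....

Answer: pspmpbpmhfd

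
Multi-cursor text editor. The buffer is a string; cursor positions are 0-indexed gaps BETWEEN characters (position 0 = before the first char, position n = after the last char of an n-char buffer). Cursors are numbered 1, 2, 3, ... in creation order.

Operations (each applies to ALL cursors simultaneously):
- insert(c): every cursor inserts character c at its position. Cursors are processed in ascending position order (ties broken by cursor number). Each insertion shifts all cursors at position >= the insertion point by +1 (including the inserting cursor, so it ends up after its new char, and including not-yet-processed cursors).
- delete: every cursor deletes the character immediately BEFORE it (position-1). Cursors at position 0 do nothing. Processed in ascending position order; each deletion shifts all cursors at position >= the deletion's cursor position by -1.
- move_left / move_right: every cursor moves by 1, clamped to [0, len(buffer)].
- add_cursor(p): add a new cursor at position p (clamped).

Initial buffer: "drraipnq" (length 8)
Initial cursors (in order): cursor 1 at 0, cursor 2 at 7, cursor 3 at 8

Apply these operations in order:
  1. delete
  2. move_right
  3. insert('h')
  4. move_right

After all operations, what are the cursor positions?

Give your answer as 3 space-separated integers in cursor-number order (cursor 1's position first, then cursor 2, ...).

After op 1 (delete): buffer="drraip" (len 6), cursors c1@0 c2@6 c3@6, authorship ......
After op 2 (move_right): buffer="drraip" (len 6), cursors c1@1 c2@6 c3@6, authorship ......
After op 3 (insert('h')): buffer="dhrraiphh" (len 9), cursors c1@2 c2@9 c3@9, authorship .1.....23
After op 4 (move_right): buffer="dhrraiphh" (len 9), cursors c1@3 c2@9 c3@9, authorship .1.....23

Answer: 3 9 9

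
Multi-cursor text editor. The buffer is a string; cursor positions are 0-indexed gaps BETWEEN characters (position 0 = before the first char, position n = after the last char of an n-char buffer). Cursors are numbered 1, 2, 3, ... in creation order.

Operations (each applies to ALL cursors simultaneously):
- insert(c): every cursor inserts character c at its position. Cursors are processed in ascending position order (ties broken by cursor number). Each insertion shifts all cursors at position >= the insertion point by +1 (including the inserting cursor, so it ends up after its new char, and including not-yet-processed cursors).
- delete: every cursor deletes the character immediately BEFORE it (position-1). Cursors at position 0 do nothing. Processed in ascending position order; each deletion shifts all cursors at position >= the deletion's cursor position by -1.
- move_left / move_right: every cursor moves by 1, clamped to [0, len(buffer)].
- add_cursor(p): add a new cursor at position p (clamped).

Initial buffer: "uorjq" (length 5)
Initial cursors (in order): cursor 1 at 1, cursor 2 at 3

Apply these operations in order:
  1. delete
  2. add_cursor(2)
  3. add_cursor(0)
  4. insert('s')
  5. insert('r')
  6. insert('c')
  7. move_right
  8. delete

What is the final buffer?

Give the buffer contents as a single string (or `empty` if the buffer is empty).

After op 1 (delete): buffer="ojq" (len 3), cursors c1@0 c2@1, authorship ...
After op 2 (add_cursor(2)): buffer="ojq" (len 3), cursors c1@0 c2@1 c3@2, authorship ...
After op 3 (add_cursor(0)): buffer="ojq" (len 3), cursors c1@0 c4@0 c2@1 c3@2, authorship ...
After op 4 (insert('s')): buffer="ssosjsq" (len 7), cursors c1@2 c4@2 c2@4 c3@6, authorship 14.2.3.
After op 5 (insert('r')): buffer="ssrrosrjsrq" (len 11), cursors c1@4 c4@4 c2@7 c3@10, authorship 1414.22.33.
After op 6 (insert('c')): buffer="ssrrccosrcjsrcq" (len 15), cursors c1@6 c4@6 c2@10 c3@14, authorship 141414.222.333.
After op 7 (move_right): buffer="ssrrccosrcjsrcq" (len 15), cursors c1@7 c4@7 c2@11 c3@15, authorship 141414.222.333.
After op 8 (delete): buffer="ssrrcsrcsrc" (len 11), cursors c1@5 c4@5 c2@8 c3@11, authorship 14141222333

Answer: ssrrcsrcsrc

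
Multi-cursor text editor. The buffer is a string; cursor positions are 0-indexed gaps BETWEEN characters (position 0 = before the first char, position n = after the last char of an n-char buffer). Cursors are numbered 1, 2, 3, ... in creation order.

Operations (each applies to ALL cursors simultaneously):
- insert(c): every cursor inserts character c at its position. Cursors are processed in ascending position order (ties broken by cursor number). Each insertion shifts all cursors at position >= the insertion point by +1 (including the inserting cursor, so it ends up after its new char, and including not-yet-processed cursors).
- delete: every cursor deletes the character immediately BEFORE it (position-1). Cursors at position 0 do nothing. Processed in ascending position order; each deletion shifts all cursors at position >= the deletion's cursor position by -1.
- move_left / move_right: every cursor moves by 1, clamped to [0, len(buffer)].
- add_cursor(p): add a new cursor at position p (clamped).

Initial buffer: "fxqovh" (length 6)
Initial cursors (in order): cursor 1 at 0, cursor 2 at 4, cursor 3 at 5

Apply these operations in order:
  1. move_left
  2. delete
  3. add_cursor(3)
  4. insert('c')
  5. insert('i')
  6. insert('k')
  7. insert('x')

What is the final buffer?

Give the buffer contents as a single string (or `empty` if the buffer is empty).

After op 1 (move_left): buffer="fxqovh" (len 6), cursors c1@0 c2@3 c3@4, authorship ......
After op 2 (delete): buffer="fxvh" (len 4), cursors c1@0 c2@2 c3@2, authorship ....
After op 3 (add_cursor(3)): buffer="fxvh" (len 4), cursors c1@0 c2@2 c3@2 c4@3, authorship ....
After op 4 (insert('c')): buffer="cfxccvch" (len 8), cursors c1@1 c2@5 c3@5 c4@7, authorship 1..23.4.
After op 5 (insert('i')): buffer="cifxcciivcih" (len 12), cursors c1@2 c2@8 c3@8 c4@11, authorship 11..2323.44.
After op 6 (insert('k')): buffer="cikfxcciikkvcikh" (len 16), cursors c1@3 c2@11 c3@11 c4@15, authorship 111..232323.444.
After op 7 (insert('x')): buffer="cikxfxcciikkxxvcikxh" (len 20), cursors c1@4 c2@14 c3@14 c4@19, authorship 1111..23232323.4444.

Answer: cikxfxcciikkxxvcikxh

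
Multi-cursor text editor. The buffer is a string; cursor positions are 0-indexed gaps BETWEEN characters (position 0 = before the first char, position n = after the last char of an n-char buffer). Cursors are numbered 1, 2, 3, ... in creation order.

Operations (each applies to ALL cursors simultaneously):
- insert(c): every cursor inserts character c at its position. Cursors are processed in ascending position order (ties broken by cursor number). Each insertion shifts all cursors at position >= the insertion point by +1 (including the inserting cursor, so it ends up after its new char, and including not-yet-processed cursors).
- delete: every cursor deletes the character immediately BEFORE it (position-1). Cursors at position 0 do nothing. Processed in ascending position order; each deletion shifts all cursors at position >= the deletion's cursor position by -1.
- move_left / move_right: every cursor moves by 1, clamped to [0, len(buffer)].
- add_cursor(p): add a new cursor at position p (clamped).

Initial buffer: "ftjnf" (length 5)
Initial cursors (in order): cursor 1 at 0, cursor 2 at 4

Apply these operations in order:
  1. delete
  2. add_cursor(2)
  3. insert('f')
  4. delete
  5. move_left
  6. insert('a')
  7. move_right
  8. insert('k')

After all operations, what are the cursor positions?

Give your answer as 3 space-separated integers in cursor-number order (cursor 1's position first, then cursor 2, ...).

After op 1 (delete): buffer="ftjf" (len 4), cursors c1@0 c2@3, authorship ....
After op 2 (add_cursor(2)): buffer="ftjf" (len 4), cursors c1@0 c3@2 c2@3, authorship ....
After op 3 (insert('f')): buffer="fftfjff" (len 7), cursors c1@1 c3@4 c2@6, authorship 1..3.2.
After op 4 (delete): buffer="ftjf" (len 4), cursors c1@0 c3@2 c2@3, authorship ....
After op 5 (move_left): buffer="ftjf" (len 4), cursors c1@0 c3@1 c2@2, authorship ....
After op 6 (insert('a')): buffer="afatajf" (len 7), cursors c1@1 c3@3 c2@5, authorship 1.3.2..
After op 7 (move_right): buffer="afatajf" (len 7), cursors c1@2 c3@4 c2@6, authorship 1.3.2..
After op 8 (insert('k')): buffer="afkatkajkf" (len 10), cursors c1@3 c3@6 c2@9, authorship 1.13.32.2.

Answer: 3 9 6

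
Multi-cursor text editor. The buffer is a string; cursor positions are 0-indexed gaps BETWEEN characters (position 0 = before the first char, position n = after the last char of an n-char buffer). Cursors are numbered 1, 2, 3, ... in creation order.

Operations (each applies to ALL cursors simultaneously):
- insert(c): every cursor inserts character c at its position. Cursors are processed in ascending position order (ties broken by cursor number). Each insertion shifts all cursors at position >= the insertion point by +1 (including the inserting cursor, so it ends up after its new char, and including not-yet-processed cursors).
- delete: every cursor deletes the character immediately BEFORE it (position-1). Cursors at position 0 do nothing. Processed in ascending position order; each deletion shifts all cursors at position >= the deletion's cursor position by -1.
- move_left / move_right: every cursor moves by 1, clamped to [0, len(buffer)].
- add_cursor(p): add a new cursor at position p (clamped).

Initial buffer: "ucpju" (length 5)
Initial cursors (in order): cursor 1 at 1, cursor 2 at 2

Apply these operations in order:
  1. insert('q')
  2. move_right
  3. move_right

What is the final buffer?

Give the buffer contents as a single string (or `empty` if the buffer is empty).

After op 1 (insert('q')): buffer="uqcqpju" (len 7), cursors c1@2 c2@4, authorship .1.2...
After op 2 (move_right): buffer="uqcqpju" (len 7), cursors c1@3 c2@5, authorship .1.2...
After op 3 (move_right): buffer="uqcqpju" (len 7), cursors c1@4 c2@6, authorship .1.2...

Answer: uqcqpju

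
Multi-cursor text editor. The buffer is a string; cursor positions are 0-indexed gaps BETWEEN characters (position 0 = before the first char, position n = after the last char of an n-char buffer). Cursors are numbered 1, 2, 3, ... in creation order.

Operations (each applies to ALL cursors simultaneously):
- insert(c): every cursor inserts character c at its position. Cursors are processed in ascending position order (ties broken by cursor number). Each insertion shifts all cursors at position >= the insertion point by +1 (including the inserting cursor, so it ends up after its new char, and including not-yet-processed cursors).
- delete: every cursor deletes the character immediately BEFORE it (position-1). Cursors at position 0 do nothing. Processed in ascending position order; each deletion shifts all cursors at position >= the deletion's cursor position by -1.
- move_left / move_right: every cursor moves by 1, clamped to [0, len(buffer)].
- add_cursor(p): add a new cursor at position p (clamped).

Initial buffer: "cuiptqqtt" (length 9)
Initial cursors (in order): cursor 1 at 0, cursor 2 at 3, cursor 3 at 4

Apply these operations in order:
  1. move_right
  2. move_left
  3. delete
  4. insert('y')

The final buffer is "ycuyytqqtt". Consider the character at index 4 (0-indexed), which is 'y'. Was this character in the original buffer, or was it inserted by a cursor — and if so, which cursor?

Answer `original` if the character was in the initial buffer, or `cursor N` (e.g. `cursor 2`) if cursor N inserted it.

Answer: cursor 3

Derivation:
After op 1 (move_right): buffer="cuiptqqtt" (len 9), cursors c1@1 c2@4 c3@5, authorship .........
After op 2 (move_left): buffer="cuiptqqtt" (len 9), cursors c1@0 c2@3 c3@4, authorship .........
After op 3 (delete): buffer="cutqqtt" (len 7), cursors c1@0 c2@2 c3@2, authorship .......
After op 4 (insert('y')): buffer="ycuyytqqtt" (len 10), cursors c1@1 c2@5 c3@5, authorship 1..23.....
Authorship (.=original, N=cursor N): 1 . . 2 3 . . . . .
Index 4: author = 3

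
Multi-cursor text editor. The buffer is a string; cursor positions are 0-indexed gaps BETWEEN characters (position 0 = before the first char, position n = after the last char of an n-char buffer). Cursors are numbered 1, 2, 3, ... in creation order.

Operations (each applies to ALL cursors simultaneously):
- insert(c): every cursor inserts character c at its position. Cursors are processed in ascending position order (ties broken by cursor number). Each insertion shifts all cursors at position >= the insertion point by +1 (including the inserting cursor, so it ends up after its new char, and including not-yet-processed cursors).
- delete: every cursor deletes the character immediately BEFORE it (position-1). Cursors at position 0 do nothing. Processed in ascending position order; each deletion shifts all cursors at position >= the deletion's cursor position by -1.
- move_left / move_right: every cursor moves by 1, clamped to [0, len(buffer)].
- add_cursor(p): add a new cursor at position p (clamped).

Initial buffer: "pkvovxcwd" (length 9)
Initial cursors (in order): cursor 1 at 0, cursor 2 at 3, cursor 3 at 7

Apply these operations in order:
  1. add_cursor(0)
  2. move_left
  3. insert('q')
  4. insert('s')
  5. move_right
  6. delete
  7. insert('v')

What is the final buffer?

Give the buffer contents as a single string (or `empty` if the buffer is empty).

Answer: qqsvvkqsvovxqsvwd

Derivation:
After op 1 (add_cursor(0)): buffer="pkvovxcwd" (len 9), cursors c1@0 c4@0 c2@3 c3@7, authorship .........
After op 2 (move_left): buffer="pkvovxcwd" (len 9), cursors c1@0 c4@0 c2@2 c3@6, authorship .........
After op 3 (insert('q')): buffer="qqpkqvovxqcwd" (len 13), cursors c1@2 c4@2 c2@5 c3@10, authorship 14..2....3...
After op 4 (insert('s')): buffer="qqsspkqsvovxqscwd" (len 17), cursors c1@4 c4@4 c2@8 c3@14, authorship 1414..22....33...
After op 5 (move_right): buffer="qqsspkqsvovxqscwd" (len 17), cursors c1@5 c4@5 c2@9 c3@15, authorship 1414..22....33...
After op 6 (delete): buffer="qqskqsovxqswd" (len 13), cursors c1@3 c4@3 c2@6 c3@11, authorship 141.22...33..
After op 7 (insert('v')): buffer="qqsvvkqsvovxqsvwd" (len 17), cursors c1@5 c4@5 c2@9 c3@15, authorship 14114.222...333..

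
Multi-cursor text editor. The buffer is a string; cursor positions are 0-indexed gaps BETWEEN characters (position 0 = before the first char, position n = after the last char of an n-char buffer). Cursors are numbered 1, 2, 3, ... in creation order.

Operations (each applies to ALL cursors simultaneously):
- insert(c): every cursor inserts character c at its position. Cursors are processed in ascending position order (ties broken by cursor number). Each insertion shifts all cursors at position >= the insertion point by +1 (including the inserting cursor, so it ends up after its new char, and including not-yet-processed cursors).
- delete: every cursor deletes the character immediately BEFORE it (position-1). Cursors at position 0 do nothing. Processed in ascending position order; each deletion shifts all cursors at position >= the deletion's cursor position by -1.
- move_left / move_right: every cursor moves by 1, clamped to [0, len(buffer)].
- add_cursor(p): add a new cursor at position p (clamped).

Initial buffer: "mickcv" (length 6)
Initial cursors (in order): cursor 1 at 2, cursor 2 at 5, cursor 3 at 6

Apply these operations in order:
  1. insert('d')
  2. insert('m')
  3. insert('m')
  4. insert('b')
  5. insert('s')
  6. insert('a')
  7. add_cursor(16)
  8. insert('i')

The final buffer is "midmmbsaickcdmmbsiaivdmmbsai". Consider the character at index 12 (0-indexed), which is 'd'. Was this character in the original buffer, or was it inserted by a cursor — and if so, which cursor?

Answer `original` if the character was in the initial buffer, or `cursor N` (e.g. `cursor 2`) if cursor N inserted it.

Answer: cursor 2

Derivation:
After op 1 (insert('d')): buffer="midckcdvd" (len 9), cursors c1@3 c2@7 c3@9, authorship ..1...2.3
After op 2 (insert('m')): buffer="midmckcdmvdm" (len 12), cursors c1@4 c2@9 c3@12, authorship ..11...22.33
After op 3 (insert('m')): buffer="midmmckcdmmvdmm" (len 15), cursors c1@5 c2@11 c3@15, authorship ..111...222.333
After op 4 (insert('b')): buffer="midmmbckcdmmbvdmmb" (len 18), cursors c1@6 c2@13 c3@18, authorship ..1111...2222.3333
After op 5 (insert('s')): buffer="midmmbsckcdmmbsvdmmbs" (len 21), cursors c1@7 c2@15 c3@21, authorship ..11111...22222.33333
After op 6 (insert('a')): buffer="midmmbsackcdmmbsavdmmbsa" (len 24), cursors c1@8 c2@17 c3@24, authorship ..111111...222222.333333
After op 7 (add_cursor(16)): buffer="midmmbsackcdmmbsavdmmbsa" (len 24), cursors c1@8 c4@16 c2@17 c3@24, authorship ..111111...222222.333333
After op 8 (insert('i')): buffer="midmmbsaickcdmmbsiaivdmmbsai" (len 28), cursors c1@9 c4@18 c2@20 c3@28, authorship ..1111111...22222422.3333333
Authorship (.=original, N=cursor N): . . 1 1 1 1 1 1 1 . . . 2 2 2 2 2 4 2 2 . 3 3 3 3 3 3 3
Index 12: author = 2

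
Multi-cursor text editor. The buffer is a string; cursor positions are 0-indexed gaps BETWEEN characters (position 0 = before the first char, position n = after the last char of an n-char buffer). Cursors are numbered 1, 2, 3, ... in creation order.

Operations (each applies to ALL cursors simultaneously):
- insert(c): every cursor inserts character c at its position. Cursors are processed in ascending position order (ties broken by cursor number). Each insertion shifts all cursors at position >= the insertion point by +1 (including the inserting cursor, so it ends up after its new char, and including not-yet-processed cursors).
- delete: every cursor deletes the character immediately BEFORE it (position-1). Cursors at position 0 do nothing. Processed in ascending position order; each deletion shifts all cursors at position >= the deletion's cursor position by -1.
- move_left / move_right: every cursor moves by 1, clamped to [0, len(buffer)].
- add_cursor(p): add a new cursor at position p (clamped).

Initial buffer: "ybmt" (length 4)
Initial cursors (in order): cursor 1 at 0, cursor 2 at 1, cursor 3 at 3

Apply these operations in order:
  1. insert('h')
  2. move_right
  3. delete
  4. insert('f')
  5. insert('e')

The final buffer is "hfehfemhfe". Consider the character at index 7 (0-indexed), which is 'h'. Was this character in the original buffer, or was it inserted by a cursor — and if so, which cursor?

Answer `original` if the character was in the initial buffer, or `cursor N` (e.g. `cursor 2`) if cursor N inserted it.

Answer: cursor 3

Derivation:
After op 1 (insert('h')): buffer="hyhbmht" (len 7), cursors c1@1 c2@3 c3@6, authorship 1.2..3.
After op 2 (move_right): buffer="hyhbmht" (len 7), cursors c1@2 c2@4 c3@7, authorship 1.2..3.
After op 3 (delete): buffer="hhmh" (len 4), cursors c1@1 c2@2 c3@4, authorship 12.3
After op 4 (insert('f')): buffer="hfhfmhf" (len 7), cursors c1@2 c2@4 c3@7, authorship 1122.33
After op 5 (insert('e')): buffer="hfehfemhfe" (len 10), cursors c1@3 c2@6 c3@10, authorship 111222.333
Authorship (.=original, N=cursor N): 1 1 1 2 2 2 . 3 3 3
Index 7: author = 3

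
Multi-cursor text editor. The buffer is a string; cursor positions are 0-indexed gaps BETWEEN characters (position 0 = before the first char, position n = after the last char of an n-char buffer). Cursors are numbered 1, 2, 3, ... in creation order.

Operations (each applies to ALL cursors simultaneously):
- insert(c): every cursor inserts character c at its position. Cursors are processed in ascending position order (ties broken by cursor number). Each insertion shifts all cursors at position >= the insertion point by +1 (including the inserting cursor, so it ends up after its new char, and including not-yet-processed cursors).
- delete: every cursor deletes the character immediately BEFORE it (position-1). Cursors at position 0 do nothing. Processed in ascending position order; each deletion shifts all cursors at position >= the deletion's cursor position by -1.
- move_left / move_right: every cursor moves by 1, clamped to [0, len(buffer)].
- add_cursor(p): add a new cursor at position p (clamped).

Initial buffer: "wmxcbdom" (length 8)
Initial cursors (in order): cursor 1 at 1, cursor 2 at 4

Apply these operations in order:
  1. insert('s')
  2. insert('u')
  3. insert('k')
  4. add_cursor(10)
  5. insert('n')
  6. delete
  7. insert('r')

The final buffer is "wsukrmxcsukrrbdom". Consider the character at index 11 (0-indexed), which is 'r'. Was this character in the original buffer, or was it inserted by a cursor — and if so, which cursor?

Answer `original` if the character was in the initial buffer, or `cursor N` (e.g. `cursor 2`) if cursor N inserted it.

After op 1 (insert('s')): buffer="wsmxcsbdom" (len 10), cursors c1@2 c2@6, authorship .1...2....
After op 2 (insert('u')): buffer="wsumxcsubdom" (len 12), cursors c1@3 c2@8, authorship .11...22....
After op 3 (insert('k')): buffer="wsukmxcsukbdom" (len 14), cursors c1@4 c2@10, authorship .111...222....
After op 4 (add_cursor(10)): buffer="wsukmxcsukbdom" (len 14), cursors c1@4 c2@10 c3@10, authorship .111...222....
After op 5 (insert('n')): buffer="wsuknmxcsuknnbdom" (len 17), cursors c1@5 c2@13 c3@13, authorship .1111...22223....
After op 6 (delete): buffer="wsukmxcsukbdom" (len 14), cursors c1@4 c2@10 c3@10, authorship .111...222....
After op 7 (insert('r')): buffer="wsukrmxcsukrrbdom" (len 17), cursors c1@5 c2@13 c3@13, authorship .1111...22223....
Authorship (.=original, N=cursor N): . 1 1 1 1 . . . 2 2 2 2 3 . . . .
Index 11: author = 2

Answer: cursor 2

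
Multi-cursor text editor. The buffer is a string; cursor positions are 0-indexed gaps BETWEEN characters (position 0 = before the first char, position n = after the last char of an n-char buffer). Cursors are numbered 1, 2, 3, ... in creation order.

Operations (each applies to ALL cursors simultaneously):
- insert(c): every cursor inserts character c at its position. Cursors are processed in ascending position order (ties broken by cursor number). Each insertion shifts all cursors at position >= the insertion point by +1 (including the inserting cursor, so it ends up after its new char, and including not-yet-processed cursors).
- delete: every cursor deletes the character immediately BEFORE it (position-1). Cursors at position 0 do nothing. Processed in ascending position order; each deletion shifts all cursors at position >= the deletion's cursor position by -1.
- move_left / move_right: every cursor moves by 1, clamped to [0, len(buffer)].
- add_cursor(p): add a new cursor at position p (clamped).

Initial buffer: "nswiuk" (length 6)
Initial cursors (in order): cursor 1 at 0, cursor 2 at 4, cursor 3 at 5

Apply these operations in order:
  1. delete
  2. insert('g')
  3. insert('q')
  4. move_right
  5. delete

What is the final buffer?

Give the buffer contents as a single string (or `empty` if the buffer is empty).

After op 1 (delete): buffer="nswk" (len 4), cursors c1@0 c2@3 c3@3, authorship ....
After op 2 (insert('g')): buffer="gnswggk" (len 7), cursors c1@1 c2@6 c3@6, authorship 1...23.
After op 3 (insert('q')): buffer="gqnswggqqk" (len 10), cursors c1@2 c2@9 c3@9, authorship 11...2323.
After op 4 (move_right): buffer="gqnswggqqk" (len 10), cursors c1@3 c2@10 c3@10, authorship 11...2323.
After op 5 (delete): buffer="gqswggq" (len 7), cursors c1@2 c2@7 c3@7, authorship 11..232

Answer: gqswggq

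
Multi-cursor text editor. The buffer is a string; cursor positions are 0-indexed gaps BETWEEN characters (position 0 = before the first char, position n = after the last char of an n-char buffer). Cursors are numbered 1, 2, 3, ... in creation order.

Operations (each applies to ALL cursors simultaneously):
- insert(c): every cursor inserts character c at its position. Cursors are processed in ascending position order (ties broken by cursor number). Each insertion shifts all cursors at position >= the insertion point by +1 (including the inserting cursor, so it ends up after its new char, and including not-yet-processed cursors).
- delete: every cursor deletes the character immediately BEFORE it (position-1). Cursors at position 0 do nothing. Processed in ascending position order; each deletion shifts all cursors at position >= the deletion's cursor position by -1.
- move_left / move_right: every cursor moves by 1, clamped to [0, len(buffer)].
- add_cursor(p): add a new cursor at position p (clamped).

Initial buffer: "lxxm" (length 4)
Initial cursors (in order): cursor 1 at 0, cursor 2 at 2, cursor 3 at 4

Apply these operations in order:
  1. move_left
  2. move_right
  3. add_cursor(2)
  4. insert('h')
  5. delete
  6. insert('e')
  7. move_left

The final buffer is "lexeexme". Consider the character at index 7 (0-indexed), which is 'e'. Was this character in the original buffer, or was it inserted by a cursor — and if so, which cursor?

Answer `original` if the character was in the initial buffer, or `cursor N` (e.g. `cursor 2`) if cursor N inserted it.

After op 1 (move_left): buffer="lxxm" (len 4), cursors c1@0 c2@1 c3@3, authorship ....
After op 2 (move_right): buffer="lxxm" (len 4), cursors c1@1 c2@2 c3@4, authorship ....
After op 3 (add_cursor(2)): buffer="lxxm" (len 4), cursors c1@1 c2@2 c4@2 c3@4, authorship ....
After op 4 (insert('h')): buffer="lhxhhxmh" (len 8), cursors c1@2 c2@5 c4@5 c3@8, authorship .1.24..3
After op 5 (delete): buffer="lxxm" (len 4), cursors c1@1 c2@2 c4@2 c3@4, authorship ....
After op 6 (insert('e')): buffer="lexeexme" (len 8), cursors c1@2 c2@5 c4@5 c3@8, authorship .1.24..3
After op 7 (move_left): buffer="lexeexme" (len 8), cursors c1@1 c2@4 c4@4 c3@7, authorship .1.24..3
Authorship (.=original, N=cursor N): . 1 . 2 4 . . 3
Index 7: author = 3

Answer: cursor 3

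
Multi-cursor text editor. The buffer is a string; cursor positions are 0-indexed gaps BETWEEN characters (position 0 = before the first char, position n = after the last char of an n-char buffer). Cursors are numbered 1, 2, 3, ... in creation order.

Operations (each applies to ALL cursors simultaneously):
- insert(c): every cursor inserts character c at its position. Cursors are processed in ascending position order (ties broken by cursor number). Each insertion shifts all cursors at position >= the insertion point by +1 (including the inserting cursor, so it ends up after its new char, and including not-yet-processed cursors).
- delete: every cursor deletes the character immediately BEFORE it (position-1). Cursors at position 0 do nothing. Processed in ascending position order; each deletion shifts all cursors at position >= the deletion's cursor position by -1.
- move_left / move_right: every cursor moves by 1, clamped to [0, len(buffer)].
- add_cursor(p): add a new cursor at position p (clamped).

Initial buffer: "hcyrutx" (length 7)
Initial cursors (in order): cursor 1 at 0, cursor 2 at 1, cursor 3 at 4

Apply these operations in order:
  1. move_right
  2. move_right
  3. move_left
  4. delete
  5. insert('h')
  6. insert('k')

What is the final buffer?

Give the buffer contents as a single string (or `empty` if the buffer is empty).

After op 1 (move_right): buffer="hcyrutx" (len 7), cursors c1@1 c2@2 c3@5, authorship .......
After op 2 (move_right): buffer="hcyrutx" (len 7), cursors c1@2 c2@3 c3@6, authorship .......
After op 3 (move_left): buffer="hcyrutx" (len 7), cursors c1@1 c2@2 c3@5, authorship .......
After op 4 (delete): buffer="yrtx" (len 4), cursors c1@0 c2@0 c3@2, authorship ....
After op 5 (insert('h')): buffer="hhyrhtx" (len 7), cursors c1@2 c2@2 c3@5, authorship 12..3..
After op 6 (insert('k')): buffer="hhkkyrhktx" (len 10), cursors c1@4 c2@4 c3@8, authorship 1212..33..

Answer: hhkkyrhktx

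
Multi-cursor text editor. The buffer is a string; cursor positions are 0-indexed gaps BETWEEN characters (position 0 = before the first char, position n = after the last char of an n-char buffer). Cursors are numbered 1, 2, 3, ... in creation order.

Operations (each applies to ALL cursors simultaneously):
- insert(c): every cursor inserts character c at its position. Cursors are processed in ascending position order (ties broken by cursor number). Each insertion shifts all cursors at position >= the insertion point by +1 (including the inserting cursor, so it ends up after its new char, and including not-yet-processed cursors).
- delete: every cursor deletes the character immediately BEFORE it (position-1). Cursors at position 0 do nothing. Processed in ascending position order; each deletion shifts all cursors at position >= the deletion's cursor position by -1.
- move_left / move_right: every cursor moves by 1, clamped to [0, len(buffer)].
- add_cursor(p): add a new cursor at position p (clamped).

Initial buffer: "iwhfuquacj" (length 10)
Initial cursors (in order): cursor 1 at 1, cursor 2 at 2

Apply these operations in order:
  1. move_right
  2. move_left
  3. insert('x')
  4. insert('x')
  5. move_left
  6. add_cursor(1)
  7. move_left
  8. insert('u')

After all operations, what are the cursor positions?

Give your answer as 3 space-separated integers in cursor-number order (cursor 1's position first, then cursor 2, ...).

Answer: 3 7 1

Derivation:
After op 1 (move_right): buffer="iwhfuquacj" (len 10), cursors c1@2 c2@3, authorship ..........
After op 2 (move_left): buffer="iwhfuquacj" (len 10), cursors c1@1 c2@2, authorship ..........
After op 3 (insert('x')): buffer="ixwxhfuquacj" (len 12), cursors c1@2 c2@4, authorship .1.2........
After op 4 (insert('x')): buffer="ixxwxxhfuquacj" (len 14), cursors c1@3 c2@6, authorship .11.22........
After op 5 (move_left): buffer="ixxwxxhfuquacj" (len 14), cursors c1@2 c2@5, authorship .11.22........
After op 6 (add_cursor(1)): buffer="ixxwxxhfuquacj" (len 14), cursors c3@1 c1@2 c2@5, authorship .11.22........
After op 7 (move_left): buffer="ixxwxxhfuquacj" (len 14), cursors c3@0 c1@1 c2@4, authorship .11.22........
After op 8 (insert('u')): buffer="uiuxxwuxxhfuquacj" (len 17), cursors c3@1 c1@3 c2@7, authorship 3.111.222........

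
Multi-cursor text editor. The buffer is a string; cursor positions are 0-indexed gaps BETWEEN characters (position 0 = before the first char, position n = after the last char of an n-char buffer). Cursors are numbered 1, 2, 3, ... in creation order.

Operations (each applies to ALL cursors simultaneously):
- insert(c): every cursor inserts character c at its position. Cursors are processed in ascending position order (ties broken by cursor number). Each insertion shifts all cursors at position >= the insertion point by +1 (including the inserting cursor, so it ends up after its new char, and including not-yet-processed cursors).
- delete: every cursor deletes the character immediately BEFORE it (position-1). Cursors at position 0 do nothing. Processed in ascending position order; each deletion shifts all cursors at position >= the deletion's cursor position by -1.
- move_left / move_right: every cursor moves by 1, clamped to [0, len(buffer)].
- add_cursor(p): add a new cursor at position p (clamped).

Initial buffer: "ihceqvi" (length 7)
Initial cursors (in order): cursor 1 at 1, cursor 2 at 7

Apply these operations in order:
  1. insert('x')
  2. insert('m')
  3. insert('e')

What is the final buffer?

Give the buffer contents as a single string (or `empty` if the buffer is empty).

After op 1 (insert('x')): buffer="ixhceqvix" (len 9), cursors c1@2 c2@9, authorship .1......2
After op 2 (insert('m')): buffer="ixmhceqvixm" (len 11), cursors c1@3 c2@11, authorship .11......22
After op 3 (insert('e')): buffer="ixmehceqvixme" (len 13), cursors c1@4 c2@13, authorship .111......222

Answer: ixmehceqvixme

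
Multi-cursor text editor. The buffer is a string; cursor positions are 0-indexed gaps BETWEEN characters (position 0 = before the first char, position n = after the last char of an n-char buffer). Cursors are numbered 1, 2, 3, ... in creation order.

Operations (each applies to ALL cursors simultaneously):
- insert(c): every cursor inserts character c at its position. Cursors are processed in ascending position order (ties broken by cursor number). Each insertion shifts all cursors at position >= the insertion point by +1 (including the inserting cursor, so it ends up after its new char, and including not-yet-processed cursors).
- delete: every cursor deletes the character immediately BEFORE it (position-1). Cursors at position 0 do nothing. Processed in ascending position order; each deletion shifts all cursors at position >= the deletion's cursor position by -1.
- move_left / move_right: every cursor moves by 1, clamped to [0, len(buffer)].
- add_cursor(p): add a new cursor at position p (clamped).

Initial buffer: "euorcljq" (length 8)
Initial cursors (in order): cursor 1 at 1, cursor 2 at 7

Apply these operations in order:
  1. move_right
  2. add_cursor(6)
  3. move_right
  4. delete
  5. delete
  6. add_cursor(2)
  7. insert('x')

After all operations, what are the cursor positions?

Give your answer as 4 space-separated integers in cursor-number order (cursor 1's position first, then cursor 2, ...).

Answer: 2 6 6 6

Derivation:
After op 1 (move_right): buffer="euorcljq" (len 8), cursors c1@2 c2@8, authorship ........
After op 2 (add_cursor(6)): buffer="euorcljq" (len 8), cursors c1@2 c3@6 c2@8, authorship ........
After op 3 (move_right): buffer="euorcljq" (len 8), cursors c1@3 c3@7 c2@8, authorship ........
After op 4 (delete): buffer="eurcl" (len 5), cursors c1@2 c2@5 c3@5, authorship .....
After op 5 (delete): buffer="er" (len 2), cursors c1@1 c2@2 c3@2, authorship ..
After op 6 (add_cursor(2)): buffer="er" (len 2), cursors c1@1 c2@2 c3@2 c4@2, authorship ..
After op 7 (insert('x')): buffer="exrxxx" (len 6), cursors c1@2 c2@6 c3@6 c4@6, authorship .1.234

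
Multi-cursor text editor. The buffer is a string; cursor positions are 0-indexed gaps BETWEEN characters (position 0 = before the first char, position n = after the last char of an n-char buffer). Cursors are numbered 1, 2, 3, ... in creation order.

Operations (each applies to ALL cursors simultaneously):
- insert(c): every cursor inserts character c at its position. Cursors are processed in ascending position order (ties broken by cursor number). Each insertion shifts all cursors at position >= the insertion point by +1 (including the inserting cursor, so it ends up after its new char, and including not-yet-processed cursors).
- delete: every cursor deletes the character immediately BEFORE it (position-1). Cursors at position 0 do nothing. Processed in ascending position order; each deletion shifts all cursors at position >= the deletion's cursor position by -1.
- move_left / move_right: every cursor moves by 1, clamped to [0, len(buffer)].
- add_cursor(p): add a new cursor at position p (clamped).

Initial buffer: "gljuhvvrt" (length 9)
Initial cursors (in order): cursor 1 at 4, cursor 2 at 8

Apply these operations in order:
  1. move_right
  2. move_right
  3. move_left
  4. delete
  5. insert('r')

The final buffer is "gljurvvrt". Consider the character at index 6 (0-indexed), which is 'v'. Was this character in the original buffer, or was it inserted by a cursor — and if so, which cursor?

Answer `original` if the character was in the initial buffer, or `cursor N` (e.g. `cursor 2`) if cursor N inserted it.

Answer: original

Derivation:
After op 1 (move_right): buffer="gljuhvvrt" (len 9), cursors c1@5 c2@9, authorship .........
After op 2 (move_right): buffer="gljuhvvrt" (len 9), cursors c1@6 c2@9, authorship .........
After op 3 (move_left): buffer="gljuhvvrt" (len 9), cursors c1@5 c2@8, authorship .........
After op 4 (delete): buffer="gljuvvt" (len 7), cursors c1@4 c2@6, authorship .......
After op 5 (insert('r')): buffer="gljurvvrt" (len 9), cursors c1@5 c2@8, authorship ....1..2.
Authorship (.=original, N=cursor N): . . . . 1 . . 2 .
Index 6: author = original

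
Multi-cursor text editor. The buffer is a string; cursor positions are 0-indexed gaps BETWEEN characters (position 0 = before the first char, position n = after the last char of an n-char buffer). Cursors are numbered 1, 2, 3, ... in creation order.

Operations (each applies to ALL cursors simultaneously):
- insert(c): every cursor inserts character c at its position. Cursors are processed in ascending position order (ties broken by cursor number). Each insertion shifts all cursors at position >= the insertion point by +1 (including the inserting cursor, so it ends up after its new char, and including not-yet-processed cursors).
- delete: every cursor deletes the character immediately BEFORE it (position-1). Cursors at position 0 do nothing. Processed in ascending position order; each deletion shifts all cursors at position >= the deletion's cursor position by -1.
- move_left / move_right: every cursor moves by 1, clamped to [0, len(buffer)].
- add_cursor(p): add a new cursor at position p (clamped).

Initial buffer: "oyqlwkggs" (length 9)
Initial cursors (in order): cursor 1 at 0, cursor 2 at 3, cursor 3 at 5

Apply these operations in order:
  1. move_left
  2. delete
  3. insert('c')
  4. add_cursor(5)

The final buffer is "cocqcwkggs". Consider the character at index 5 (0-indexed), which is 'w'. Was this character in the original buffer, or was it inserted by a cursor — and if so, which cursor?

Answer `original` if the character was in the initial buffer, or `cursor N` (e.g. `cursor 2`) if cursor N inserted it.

Answer: original

Derivation:
After op 1 (move_left): buffer="oyqlwkggs" (len 9), cursors c1@0 c2@2 c3@4, authorship .........
After op 2 (delete): buffer="oqwkggs" (len 7), cursors c1@0 c2@1 c3@2, authorship .......
After op 3 (insert('c')): buffer="cocqcwkggs" (len 10), cursors c1@1 c2@3 c3@5, authorship 1.2.3.....
After op 4 (add_cursor(5)): buffer="cocqcwkggs" (len 10), cursors c1@1 c2@3 c3@5 c4@5, authorship 1.2.3.....
Authorship (.=original, N=cursor N): 1 . 2 . 3 . . . . .
Index 5: author = original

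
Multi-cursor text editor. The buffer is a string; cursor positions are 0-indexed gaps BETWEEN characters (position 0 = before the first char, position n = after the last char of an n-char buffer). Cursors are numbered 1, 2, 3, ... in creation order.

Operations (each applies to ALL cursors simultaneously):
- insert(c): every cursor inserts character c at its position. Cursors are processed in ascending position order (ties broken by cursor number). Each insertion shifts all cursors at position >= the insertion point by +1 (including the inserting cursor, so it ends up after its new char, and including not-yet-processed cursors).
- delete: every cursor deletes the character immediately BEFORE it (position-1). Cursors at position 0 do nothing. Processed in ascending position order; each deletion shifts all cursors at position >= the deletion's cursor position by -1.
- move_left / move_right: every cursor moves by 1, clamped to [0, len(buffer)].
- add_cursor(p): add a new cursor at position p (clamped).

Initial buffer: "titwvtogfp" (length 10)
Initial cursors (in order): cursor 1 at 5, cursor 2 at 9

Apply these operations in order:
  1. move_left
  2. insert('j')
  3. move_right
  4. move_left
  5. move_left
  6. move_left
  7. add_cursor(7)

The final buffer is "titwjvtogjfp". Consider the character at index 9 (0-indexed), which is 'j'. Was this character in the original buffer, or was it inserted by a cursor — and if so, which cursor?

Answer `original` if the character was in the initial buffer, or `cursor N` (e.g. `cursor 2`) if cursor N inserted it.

After op 1 (move_left): buffer="titwvtogfp" (len 10), cursors c1@4 c2@8, authorship ..........
After op 2 (insert('j')): buffer="titwjvtogjfp" (len 12), cursors c1@5 c2@10, authorship ....1....2..
After op 3 (move_right): buffer="titwjvtogjfp" (len 12), cursors c1@6 c2@11, authorship ....1....2..
After op 4 (move_left): buffer="titwjvtogjfp" (len 12), cursors c1@5 c2@10, authorship ....1....2..
After op 5 (move_left): buffer="titwjvtogjfp" (len 12), cursors c1@4 c2@9, authorship ....1....2..
After op 6 (move_left): buffer="titwjvtogjfp" (len 12), cursors c1@3 c2@8, authorship ....1....2..
After op 7 (add_cursor(7)): buffer="titwjvtogjfp" (len 12), cursors c1@3 c3@7 c2@8, authorship ....1....2..
Authorship (.=original, N=cursor N): . . . . 1 . . . . 2 . .
Index 9: author = 2

Answer: cursor 2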